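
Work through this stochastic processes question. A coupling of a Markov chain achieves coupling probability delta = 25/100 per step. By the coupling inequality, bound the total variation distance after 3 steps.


TV distance bound <= (1-delta)^n
= (1 - 0.2500)^3
= 0.7500^3
= 0.4219

0.4219


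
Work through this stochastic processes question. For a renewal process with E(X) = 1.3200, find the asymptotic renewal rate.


Long-run renewal rate = 1/E(X)
= 1/1.3200
= 0.7576

0.7576


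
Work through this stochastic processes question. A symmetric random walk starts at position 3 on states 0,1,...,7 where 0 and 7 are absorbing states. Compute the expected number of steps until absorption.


For symmetric RW on 0,...,N with absorbing barriers, E(i) = i*(N-i)
E(3) = 3 * 4 = 12

12


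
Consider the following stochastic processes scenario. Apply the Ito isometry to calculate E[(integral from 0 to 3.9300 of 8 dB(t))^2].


By Ito isometry: E[(int f dB)^2] = int f^2 dt
= 8^2 * 3.9300
= 64 * 3.9300 = 251.5200

251.5200


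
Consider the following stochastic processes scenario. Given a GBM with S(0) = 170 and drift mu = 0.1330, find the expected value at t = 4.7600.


E[S(t)] = S(0) * exp(mu * t)
= 170 * exp(0.1330 * 4.7600)
= 170 * 1.8834
= 320.1784

320.1784


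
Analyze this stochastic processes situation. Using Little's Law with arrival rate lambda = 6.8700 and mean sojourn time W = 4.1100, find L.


Little's Law: L = lambda * W
= 6.8700 * 4.1100
= 28.2357

28.2357


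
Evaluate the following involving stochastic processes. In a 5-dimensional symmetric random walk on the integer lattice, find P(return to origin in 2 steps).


P(return in 2 steps) = P(reverse first step) = 1/(2d)
= 1/10
= 0.1000

0.1000


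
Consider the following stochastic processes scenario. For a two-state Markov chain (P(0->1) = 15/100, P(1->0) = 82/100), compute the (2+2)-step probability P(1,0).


P^4 = P^2 * P^2
Computing via matrix multiplication of the transition matrix.
Entry (1,0) of P^4 = 0.8454

0.8454


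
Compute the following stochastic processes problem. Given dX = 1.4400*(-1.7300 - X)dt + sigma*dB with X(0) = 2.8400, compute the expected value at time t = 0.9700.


E[X(t)] = mu + (X(0) - mu)*exp(-theta*t)
= -1.7300 + (2.8400 - -1.7300)*exp(-1.4400*0.9700)
= -1.7300 + 4.5700 * 0.2474
= -0.5994

-0.5994


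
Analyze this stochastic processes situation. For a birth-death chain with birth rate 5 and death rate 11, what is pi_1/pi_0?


For birth-death process, pi_n/pi_0 = (lambda/mu)^n
= (5/11)^1
= 0.4545

0.4545


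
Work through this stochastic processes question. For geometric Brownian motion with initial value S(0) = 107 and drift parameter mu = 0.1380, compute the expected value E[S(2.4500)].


E[S(t)] = S(0) * exp(mu * t)
= 107 * exp(0.1380 * 2.4500)
= 107 * 1.4023
= 150.0440

150.0440


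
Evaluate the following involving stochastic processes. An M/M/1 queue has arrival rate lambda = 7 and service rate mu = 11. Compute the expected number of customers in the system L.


rho = 7/11 = 0.6364
L = rho/(1-rho)
= 0.6364/0.3636
= 1.7500

1.7500


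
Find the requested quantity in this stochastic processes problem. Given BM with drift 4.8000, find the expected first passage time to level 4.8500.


Expected first passage time = a/mu
= 4.8500/4.8000
= 1.0104

1.0104


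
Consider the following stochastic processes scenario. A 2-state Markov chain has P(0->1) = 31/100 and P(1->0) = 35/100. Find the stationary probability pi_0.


Stationary distribution: pi_0 = p10/(p01+p10), pi_1 = p01/(p01+p10)
p01 = 0.3100, p10 = 0.3500
pi_0 = 0.5303

0.5303


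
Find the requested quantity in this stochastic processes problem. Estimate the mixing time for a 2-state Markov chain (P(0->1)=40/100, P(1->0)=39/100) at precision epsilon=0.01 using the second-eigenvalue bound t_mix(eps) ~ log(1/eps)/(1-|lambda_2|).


lambda_2 = |1 - p01 - p10| = |1 - 0.4000 - 0.3900| = 0.2100
t_mix ~ log(1/eps)/(1 - |lambda_2|)
= log(100)/(1 - 0.2100) = 4.6052/0.7900
= 5.8293

5.8293


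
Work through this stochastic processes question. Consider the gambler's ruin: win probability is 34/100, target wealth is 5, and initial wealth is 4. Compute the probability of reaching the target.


Gambler's ruin formula:
r = q/p = 0.6600/0.3400 = 1.9412
P(win) = (1 - r^i)/(1 - r^N)
= (1 - 1.9412^4)/(1 - 1.9412^5)
= 0.4969

0.4969


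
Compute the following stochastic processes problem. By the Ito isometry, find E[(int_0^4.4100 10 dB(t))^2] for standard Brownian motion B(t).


By Ito isometry: E[(int f dB)^2] = int f^2 dt
= 10^2 * 4.4100
= 100 * 4.4100 = 441.0000

441.0000


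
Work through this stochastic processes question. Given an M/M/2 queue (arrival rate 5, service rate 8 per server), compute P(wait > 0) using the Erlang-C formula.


a = lambda/mu = 0.6250
rho = a/c = 0.3125
Erlang-C formula applied:
C(c,a) = 0.1488

0.1488


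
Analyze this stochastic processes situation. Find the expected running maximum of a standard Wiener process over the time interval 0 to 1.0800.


E(max B(s)) = sqrt(2t/pi)
= sqrt(2*1.0800/pi)
= sqrt(0.6875)
= 0.8292

0.8292


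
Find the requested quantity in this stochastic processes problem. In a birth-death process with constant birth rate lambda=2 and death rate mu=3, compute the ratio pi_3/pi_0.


For birth-death process, pi_n/pi_0 = (lambda/mu)^n
= (2/3)^3
= 0.2963

0.2963


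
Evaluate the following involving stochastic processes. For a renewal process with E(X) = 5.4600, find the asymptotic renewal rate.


Long-run renewal rate = 1/E(X)
= 1/5.4600
= 0.1832

0.1832


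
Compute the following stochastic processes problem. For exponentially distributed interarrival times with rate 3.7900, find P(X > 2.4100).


P(X > t) = exp(-lambda * t)
= exp(-3.7900 * 2.4100)
= exp(-9.1339) = 1.0794e-04

1.0794e-04


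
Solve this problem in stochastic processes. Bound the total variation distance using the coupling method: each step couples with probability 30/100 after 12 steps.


TV distance bound <= (1-delta)^n
= (1 - 0.3000)^12
= 0.7000^12
= 0.0138

0.0138


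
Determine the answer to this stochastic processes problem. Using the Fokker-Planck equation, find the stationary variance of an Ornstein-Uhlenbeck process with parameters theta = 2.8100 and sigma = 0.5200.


Stationary variance = sigma^2 / (2*theta)
= 0.5200^2 / (2*2.8100)
= 0.2704 / 5.6200
= 0.0481

0.0481


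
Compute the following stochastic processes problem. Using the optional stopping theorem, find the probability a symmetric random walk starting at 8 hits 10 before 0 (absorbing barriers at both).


By optional stopping theorem: E(M at tau) = M(0) = 8
P(hit 10)*10 + P(hit 0)*0 = 8
P(hit 10) = (8 - 0)/(10 - 0) = 4/5 = 0.8000

0.8000


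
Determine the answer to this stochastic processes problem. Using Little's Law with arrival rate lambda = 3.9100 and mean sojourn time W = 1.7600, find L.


Little's Law: L = lambda * W
= 3.9100 * 1.7600
= 6.8816

6.8816


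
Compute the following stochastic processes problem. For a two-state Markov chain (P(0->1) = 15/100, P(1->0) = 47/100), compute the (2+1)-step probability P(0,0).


P^3 = P^2 * P^1
Computing via matrix multiplication of the transition matrix.
Entry (0,0) of P^3 = 0.7713

0.7713


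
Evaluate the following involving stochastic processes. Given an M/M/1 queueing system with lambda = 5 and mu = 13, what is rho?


rho = lambda/mu
= 5/13
= 0.3846

0.3846


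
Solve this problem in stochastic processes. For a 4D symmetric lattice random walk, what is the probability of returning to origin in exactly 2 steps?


P(return in 2 steps) = P(reverse first step) = 1/(2d)
= 1/8
= 0.1250

0.1250


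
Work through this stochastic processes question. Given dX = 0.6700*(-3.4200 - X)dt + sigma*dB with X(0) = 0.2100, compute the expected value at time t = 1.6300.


E[X(t)] = mu + (X(0) - mu)*exp(-theta*t)
= -3.4200 + (0.2100 - -3.4200)*exp(-0.6700*1.6300)
= -3.4200 + 3.6300 * 0.3355
= -2.2021

-2.2021


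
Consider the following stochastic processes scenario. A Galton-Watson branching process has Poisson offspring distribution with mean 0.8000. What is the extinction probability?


Since mu = 0.8000 <= 1, extinction probability = 1.

1.0000


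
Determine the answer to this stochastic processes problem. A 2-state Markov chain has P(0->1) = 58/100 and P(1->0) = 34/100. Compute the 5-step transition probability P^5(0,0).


Computing P^5 by matrix multiplication.
P = [[0.4200, 0.5800], [0.3400, 0.6600]]
After raising P to the power 5:
P^5(0,0) = 0.3696

0.3696


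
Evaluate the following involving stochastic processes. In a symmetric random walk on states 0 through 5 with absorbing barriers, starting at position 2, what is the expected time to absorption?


For symmetric RW on 0,...,N with absorbing barriers, E(i) = i*(N-i)
E(2) = 2 * 3 = 6

6


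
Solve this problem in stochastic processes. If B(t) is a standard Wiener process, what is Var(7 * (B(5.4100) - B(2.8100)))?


Var(alpha*(B(t)-B(s))) = alpha^2 * (t-s)
= 7^2 * (5.4100 - 2.8100)
= 49 * 2.6000
= 127.4000

127.4000


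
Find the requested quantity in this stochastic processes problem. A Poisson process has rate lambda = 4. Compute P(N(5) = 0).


P(N(t)=k) = (lambda*t)^k * exp(-lambda*t) / k!
lambda*t = 20
= 20^0 * exp(-20) / 0!
= 1 * 2.0612e-09 / 1
= 2.0612e-09

2.0612e-09


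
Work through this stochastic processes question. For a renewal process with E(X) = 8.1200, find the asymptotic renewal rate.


Long-run renewal rate = 1/E(X)
= 1/8.1200
= 0.1232

0.1232


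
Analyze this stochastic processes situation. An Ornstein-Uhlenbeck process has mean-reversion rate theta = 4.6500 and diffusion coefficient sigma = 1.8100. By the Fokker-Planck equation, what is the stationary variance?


Stationary variance = sigma^2 / (2*theta)
= 1.8100^2 / (2*4.6500)
= 3.2761 / 9.3000
= 0.3523

0.3523


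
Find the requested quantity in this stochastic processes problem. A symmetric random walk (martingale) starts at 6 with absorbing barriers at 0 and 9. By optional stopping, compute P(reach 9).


By optional stopping theorem: E(M at tau) = M(0) = 6
P(hit 9)*9 + P(hit 0)*0 = 6
P(hit 9) = (6 - 0)/(9 - 0) = 2/3 = 0.6667

0.6667


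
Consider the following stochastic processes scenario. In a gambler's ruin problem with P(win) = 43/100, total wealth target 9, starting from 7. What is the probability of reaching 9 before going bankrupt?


Gambler's ruin formula:
r = q/p = 0.5700/0.4300 = 1.3256
P(win) = (1 - r^i)/(1 - r^N)
= (1 - 1.3256^7)/(1 - 1.3256^9)
= 0.5321

0.5321


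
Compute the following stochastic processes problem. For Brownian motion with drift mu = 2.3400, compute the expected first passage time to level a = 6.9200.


Expected first passage time = a/mu
= 6.9200/2.3400
= 2.9573

2.9573


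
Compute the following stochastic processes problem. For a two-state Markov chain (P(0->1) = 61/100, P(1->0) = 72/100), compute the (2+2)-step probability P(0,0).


P^4 = P^2 * P^2
Computing via matrix multiplication of the transition matrix.
Entry (0,0) of P^4 = 0.5468

0.5468


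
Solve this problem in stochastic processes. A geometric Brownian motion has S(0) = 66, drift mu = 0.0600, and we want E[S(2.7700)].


E[S(t)] = S(0) * exp(mu * t)
= 66 * exp(0.0600 * 2.7700)
= 66 * 1.1808
= 77.9334

77.9334


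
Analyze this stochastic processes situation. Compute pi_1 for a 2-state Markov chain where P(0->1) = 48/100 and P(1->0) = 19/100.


Stationary distribution: pi_0 = p10/(p01+p10), pi_1 = p01/(p01+p10)
p01 = 0.4800, p10 = 0.1900
pi_1 = 0.7164

0.7164


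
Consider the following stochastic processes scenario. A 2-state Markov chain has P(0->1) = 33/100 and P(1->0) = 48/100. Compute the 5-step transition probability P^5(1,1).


Computing P^5 by matrix multiplication.
P = [[0.6700, 0.3300], [0.4800, 0.5200]]
After raising P to the power 5:
P^5(1,1) = 0.4076

0.4076


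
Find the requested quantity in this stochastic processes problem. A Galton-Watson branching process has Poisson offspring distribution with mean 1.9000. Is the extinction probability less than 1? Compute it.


Since mu = 1.9000 > 1, extinction prob q < 1.
Solve s = exp(mu*(s-1)) iteratively.
q = 0.2328

0.2328


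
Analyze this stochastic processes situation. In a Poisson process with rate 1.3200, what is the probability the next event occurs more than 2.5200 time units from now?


P(X > t) = exp(-lambda * t)
= exp(-1.3200 * 2.5200)
= exp(-3.3264) = 0.0359

0.0359


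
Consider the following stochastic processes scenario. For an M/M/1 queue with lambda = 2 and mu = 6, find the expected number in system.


rho = 2/6 = 0.3333
L = rho/(1-rho)
= 0.3333/0.6667
= 0.5000

0.5000


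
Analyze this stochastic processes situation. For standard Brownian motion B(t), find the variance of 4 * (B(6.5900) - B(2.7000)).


Var(alpha*(B(t)-B(s))) = alpha^2 * (t-s)
= 4^2 * (6.5900 - 2.7000)
= 16 * 3.8900
= 62.2400

62.2400


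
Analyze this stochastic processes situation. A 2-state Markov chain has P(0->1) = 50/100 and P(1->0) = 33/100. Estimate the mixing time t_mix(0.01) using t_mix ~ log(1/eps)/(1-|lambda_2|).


lambda_2 = |1 - p01 - p10| = |1 - 0.5000 - 0.3300| = 0.1700
t_mix ~ log(1/eps)/(1 - |lambda_2|)
= log(100)/(1 - 0.1700) = 4.6052/0.8300
= 5.5484

5.5484


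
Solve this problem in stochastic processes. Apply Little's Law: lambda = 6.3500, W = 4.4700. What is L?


Little's Law: L = lambda * W
= 6.3500 * 4.4700
= 28.3845

28.3845


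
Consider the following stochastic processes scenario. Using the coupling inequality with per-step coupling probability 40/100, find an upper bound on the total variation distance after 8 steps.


TV distance bound <= (1-delta)^n
= (1 - 0.4000)^8
= 0.6000^8
= 0.0168

0.0168


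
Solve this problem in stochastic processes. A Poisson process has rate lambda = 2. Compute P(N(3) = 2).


P(N(t)=k) = (lambda*t)^k * exp(-lambda*t) / k!
lambda*t = 6
= 6^2 * exp(-6) / 2!
= 36 * 0.0025 / 2
= 0.0446

0.0446


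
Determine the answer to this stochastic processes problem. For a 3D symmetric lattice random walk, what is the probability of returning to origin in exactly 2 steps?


P(return in 2 steps) = P(reverse first step) = 1/(2d)
= 1/6
= 0.1667

0.1667


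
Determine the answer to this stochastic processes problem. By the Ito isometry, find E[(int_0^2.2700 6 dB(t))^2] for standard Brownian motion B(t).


By Ito isometry: E[(int f dB)^2] = int f^2 dt
= 6^2 * 2.2700
= 36 * 2.2700 = 81.7200

81.7200


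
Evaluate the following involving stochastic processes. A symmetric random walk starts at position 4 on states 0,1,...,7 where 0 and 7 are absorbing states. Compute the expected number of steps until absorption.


For symmetric RW on 0,...,N with absorbing barriers, E(i) = i*(N-i)
E(4) = 4 * 3 = 12

12


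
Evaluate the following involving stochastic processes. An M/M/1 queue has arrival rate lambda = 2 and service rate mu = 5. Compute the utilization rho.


rho = lambda/mu
= 2/5
= 0.4000

0.4000


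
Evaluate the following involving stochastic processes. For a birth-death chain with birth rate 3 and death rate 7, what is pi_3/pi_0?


For birth-death process, pi_n/pi_0 = (lambda/mu)^n
= (3/7)^3
= 0.0787

0.0787


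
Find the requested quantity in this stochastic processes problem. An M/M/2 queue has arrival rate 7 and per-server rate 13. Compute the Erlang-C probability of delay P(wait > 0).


a = lambda/mu = 0.5385
rho = a/c = 0.2692
Erlang-C formula applied:
C(c,a) = 0.1142

0.1142


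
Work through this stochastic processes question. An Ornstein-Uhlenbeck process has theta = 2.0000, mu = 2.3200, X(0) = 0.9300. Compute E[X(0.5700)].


E[X(t)] = mu + (X(0) - mu)*exp(-theta*t)
= 2.3200 + (0.9300 - 2.3200)*exp(-2.0000*0.5700)
= 2.3200 + -1.3900 * 0.3198
= 1.8755

1.8755


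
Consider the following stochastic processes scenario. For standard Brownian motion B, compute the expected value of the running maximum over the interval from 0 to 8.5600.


E(max B(s)) = sqrt(2t/pi)
= sqrt(2*8.5600/pi)
= sqrt(5.4495)
= 2.3344

2.3344


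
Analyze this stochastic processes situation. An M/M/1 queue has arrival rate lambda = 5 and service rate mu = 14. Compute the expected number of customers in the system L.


rho = 5/14 = 0.3571
L = rho/(1-rho)
= 0.3571/0.6429
= 0.5556

0.5556


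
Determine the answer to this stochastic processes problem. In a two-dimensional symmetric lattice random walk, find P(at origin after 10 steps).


P = C(10,5)^2 / 4^10
= 252^2 / 1048576
= 63504 / 1048576
= 0.0606

0.0606


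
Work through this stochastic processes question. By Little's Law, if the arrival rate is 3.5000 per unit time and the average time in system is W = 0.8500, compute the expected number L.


Little's Law: L = lambda * W
= 3.5000 * 0.8500
= 2.9750

2.9750


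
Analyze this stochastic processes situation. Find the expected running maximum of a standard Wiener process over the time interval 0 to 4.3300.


E(max B(s)) = sqrt(2t/pi)
= sqrt(2*4.3300/pi)
= sqrt(2.7566)
= 1.6603

1.6603


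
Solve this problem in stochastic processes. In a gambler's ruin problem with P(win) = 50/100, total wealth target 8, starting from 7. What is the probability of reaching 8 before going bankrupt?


p = 1/2: P(win) = i/N = 7/8
= 0.8750

0.8750


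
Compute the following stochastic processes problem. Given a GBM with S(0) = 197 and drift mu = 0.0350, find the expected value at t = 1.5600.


E[S(t)] = S(0) * exp(mu * t)
= 197 * exp(0.0350 * 1.5600)
= 197 * 1.0561
= 208.0553

208.0553


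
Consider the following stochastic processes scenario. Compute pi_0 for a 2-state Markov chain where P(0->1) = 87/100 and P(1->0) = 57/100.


Stationary distribution: pi_0 = p10/(p01+p10), pi_1 = p01/(p01+p10)
p01 = 0.8700, p10 = 0.5700
pi_0 = 0.3958

0.3958


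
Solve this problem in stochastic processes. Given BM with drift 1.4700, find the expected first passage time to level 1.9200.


Expected first passage time = a/mu
= 1.9200/1.4700
= 1.3061

1.3061


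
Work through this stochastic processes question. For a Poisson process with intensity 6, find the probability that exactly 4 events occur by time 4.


P(N(t)=k) = (lambda*t)^k * exp(-lambda*t) / k!
lambda*t = 24
= 24^4 * exp(-24) / 4!
= 331776 * 3.7751e-11 / 24
= 5.2187e-07

5.2187e-07


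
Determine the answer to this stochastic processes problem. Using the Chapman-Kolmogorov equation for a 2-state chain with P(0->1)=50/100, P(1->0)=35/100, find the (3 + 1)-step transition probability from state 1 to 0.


P^4 = P^3 * P^1
Computing via matrix multiplication of the transition matrix.
Entry (1,0) of P^4 = 0.4116

0.4116


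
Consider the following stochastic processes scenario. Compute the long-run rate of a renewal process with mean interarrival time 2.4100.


Long-run renewal rate = 1/E(X)
= 1/2.4100
= 0.4149

0.4149


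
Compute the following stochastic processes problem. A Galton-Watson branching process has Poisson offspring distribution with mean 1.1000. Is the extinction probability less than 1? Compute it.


Since mu = 1.1000 > 1, extinction prob q < 1.
Solve s = exp(mu*(s-1)) iteratively.
q = 0.8239

0.8239


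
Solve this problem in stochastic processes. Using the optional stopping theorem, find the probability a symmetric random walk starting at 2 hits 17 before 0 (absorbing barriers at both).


By optional stopping theorem: E(M at tau) = M(0) = 2
P(hit 17)*17 + P(hit 0)*0 = 2
P(hit 17) = (2 - 0)/(17 - 0) = 2/17 = 0.1176

0.1176


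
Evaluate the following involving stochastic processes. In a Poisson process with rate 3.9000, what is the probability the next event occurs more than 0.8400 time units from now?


P(X > t) = exp(-lambda * t)
= exp(-3.9000 * 0.8400)
= exp(-3.2760) = 0.0378

0.0378


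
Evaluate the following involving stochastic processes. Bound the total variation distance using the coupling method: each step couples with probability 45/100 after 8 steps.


TV distance bound <= (1-delta)^n
= (1 - 0.4500)^8
= 0.5500^8
= 0.0084

0.0084


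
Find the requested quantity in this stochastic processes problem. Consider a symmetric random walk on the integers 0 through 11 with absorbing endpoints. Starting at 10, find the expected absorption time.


For symmetric RW on 0,...,N with absorbing barriers, E(i) = i*(N-i)
E(10) = 10 * 1 = 10

10


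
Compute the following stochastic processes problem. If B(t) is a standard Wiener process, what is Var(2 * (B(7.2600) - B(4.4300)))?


Var(alpha*(B(t)-B(s))) = alpha^2 * (t-s)
= 2^2 * (7.2600 - 4.4300)
= 4 * 2.8300
= 11.3200

11.3200


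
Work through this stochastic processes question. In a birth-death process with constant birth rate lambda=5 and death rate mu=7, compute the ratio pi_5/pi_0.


For birth-death process, pi_n/pi_0 = (lambda/mu)^n
= (5/7)^5
= 0.1859

0.1859


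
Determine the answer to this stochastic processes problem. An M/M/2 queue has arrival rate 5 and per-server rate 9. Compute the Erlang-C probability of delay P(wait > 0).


a = lambda/mu = 0.5556
rho = a/c = 0.2778
Erlang-C formula applied:
C(c,a) = 0.1208

0.1208


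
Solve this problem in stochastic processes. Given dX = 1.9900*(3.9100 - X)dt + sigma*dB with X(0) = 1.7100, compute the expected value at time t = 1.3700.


E[X(t)] = mu + (X(0) - mu)*exp(-theta*t)
= 3.9100 + (1.7100 - 3.9100)*exp(-1.9900*1.3700)
= 3.9100 + -2.2000 * 0.0655
= 3.7660

3.7660


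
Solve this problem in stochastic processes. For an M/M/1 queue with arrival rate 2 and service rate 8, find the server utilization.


rho = lambda/mu
= 2/8
= 0.2500

0.2500


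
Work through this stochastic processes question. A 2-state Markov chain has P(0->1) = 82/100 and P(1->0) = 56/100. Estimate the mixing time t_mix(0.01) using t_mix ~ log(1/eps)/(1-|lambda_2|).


lambda_2 = |1 - p01 - p10| = |1 - 0.8200 - 0.5600| = 0.3800
t_mix ~ log(1/eps)/(1 - |lambda_2|)
= log(100)/(1 - 0.3800) = 4.6052/0.6200
= 7.4277

7.4277


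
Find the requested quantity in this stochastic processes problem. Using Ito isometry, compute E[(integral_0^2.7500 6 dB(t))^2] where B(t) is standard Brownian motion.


By Ito isometry: E[(int f dB)^2] = int f^2 dt
= 6^2 * 2.7500
= 36 * 2.7500 = 99.0000

99.0000


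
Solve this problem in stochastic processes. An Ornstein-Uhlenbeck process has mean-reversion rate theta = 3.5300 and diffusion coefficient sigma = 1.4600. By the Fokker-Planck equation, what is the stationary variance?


Stationary variance = sigma^2 / (2*theta)
= 1.4600^2 / (2*3.5300)
= 2.1316 / 7.0600
= 0.3019

0.3019


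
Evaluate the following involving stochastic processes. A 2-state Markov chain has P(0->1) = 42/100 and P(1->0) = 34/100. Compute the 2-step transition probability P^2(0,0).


Computing P^2 by matrix multiplication.
P = [[0.5800, 0.4200], [0.3400, 0.6600]]
After raising P to the power 2:
P^2(0,0) = 0.4792

0.4792


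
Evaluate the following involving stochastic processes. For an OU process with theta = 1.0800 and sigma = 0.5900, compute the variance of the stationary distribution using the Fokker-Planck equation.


Stationary variance = sigma^2 / (2*theta)
= 0.5900^2 / (2*1.0800)
= 0.3481 / 2.1600
= 0.1612

0.1612


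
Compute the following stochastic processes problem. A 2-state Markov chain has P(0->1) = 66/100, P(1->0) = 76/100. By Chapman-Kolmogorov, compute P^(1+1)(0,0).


P^2 = P^1 * P^1
Computing via matrix multiplication of the transition matrix.
Entry (0,0) of P^2 = 0.6172

0.6172


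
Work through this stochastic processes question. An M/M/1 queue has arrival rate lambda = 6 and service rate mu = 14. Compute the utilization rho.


rho = lambda/mu
= 6/14
= 0.4286

0.4286


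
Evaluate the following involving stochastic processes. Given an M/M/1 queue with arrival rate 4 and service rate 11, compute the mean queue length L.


rho = 4/11 = 0.3636
L = rho/(1-rho)
= 0.3636/0.6364
= 0.5714

0.5714


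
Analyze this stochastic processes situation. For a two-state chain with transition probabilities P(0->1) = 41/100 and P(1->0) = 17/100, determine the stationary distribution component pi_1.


Stationary distribution: pi_0 = p10/(p01+p10), pi_1 = p01/(p01+p10)
p01 = 0.4100, p10 = 0.1700
pi_1 = 0.7069

0.7069


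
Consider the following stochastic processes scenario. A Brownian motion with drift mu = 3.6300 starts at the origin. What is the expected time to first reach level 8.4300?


Expected first passage time = a/mu
= 8.4300/3.6300
= 2.3223

2.3223


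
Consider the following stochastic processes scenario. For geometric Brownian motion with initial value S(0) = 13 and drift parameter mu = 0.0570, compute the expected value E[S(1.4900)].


E[S(t)] = S(0) * exp(mu * t)
= 13 * exp(0.0570 * 1.4900)
= 13 * 1.0886
= 14.1523

14.1523


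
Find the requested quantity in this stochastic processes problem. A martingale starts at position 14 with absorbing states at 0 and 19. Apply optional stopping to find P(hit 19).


By optional stopping theorem: E(M at tau) = M(0) = 14
P(hit 19)*19 + P(hit 0)*0 = 14
P(hit 19) = (14 - 0)/(19 - 0) = 14/19 = 0.7368

0.7368


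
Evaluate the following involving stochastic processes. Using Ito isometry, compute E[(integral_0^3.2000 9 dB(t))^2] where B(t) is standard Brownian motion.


By Ito isometry: E[(int f dB)^2] = int f^2 dt
= 9^2 * 3.2000
= 81 * 3.2000 = 259.2000

259.2000


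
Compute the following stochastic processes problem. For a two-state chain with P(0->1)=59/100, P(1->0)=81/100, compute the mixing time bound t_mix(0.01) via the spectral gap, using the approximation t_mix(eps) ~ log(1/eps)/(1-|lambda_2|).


lambda_2 = |1 - p01 - p10| = |1 - 0.5900 - 0.8100| = 0.4000
t_mix ~ log(1/eps)/(1 - |lambda_2|)
= log(100)/(1 - 0.4000) = 4.6052/0.6000
= 7.6753

7.6753


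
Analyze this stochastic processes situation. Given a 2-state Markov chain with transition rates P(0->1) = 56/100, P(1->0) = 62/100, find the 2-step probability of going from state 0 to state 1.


Computing P^2 by matrix multiplication.
P = [[0.4400, 0.5600], [0.6200, 0.3800]]
After raising P to the power 2:
P^2(0,1) = 0.4592

0.4592


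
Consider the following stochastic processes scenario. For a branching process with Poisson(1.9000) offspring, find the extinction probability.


Since mu = 1.9000 > 1, extinction prob q < 1.
Solve s = exp(mu*(s-1)) iteratively.
q = 0.2328

0.2328


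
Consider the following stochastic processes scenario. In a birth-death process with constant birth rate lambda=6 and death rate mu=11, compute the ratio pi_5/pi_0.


For birth-death process, pi_n/pi_0 = (lambda/mu)^n
= (6/11)^5
= 0.0483

0.0483


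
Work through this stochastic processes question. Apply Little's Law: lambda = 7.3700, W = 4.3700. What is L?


Little's Law: L = lambda * W
= 7.3700 * 4.3700
= 32.2069

32.2069


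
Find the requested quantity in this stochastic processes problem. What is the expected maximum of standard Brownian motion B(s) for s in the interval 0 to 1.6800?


E(max B(s)) = sqrt(2t/pi)
= sqrt(2*1.6800/pi)
= sqrt(1.0695)
= 1.0342

1.0342


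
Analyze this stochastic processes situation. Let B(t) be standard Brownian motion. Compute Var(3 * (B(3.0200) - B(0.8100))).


Var(alpha*(B(t)-B(s))) = alpha^2 * (t-s)
= 3^2 * (3.0200 - 0.8100)
= 9 * 2.2100
= 19.8900

19.8900


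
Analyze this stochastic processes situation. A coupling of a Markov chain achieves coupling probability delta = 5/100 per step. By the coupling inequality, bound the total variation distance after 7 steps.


TV distance bound <= (1-delta)^n
= (1 - 0.0500)^7
= 0.9500^7
= 0.6983

0.6983


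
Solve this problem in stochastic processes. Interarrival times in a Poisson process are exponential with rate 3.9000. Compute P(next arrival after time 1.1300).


P(X > t) = exp(-lambda * t)
= exp(-3.9000 * 1.1300)
= exp(-4.4070) = 0.0122

0.0122


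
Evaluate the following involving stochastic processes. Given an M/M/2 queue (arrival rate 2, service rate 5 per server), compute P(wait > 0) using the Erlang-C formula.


a = lambda/mu = 0.4000
rho = a/c = 0.2000
Erlang-C formula applied:
C(c,a) = 0.0667

0.0667


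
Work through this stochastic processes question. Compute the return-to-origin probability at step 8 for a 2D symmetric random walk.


P = C(8,4)^2 / 4^8
= 70^2 / 65536
= 4900 / 65536
= 0.0748

0.0748


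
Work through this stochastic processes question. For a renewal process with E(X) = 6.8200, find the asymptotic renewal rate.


Long-run renewal rate = 1/E(X)
= 1/6.8200
= 0.1466

0.1466


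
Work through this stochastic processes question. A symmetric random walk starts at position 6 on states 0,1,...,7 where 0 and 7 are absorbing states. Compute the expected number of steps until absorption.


For symmetric RW on 0,...,N with absorbing barriers, E(i) = i*(N-i)
E(6) = 6 * 1 = 6

6


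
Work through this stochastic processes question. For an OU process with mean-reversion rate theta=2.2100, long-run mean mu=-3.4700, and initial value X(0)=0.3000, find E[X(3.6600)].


E[X(t)] = mu + (X(0) - mu)*exp(-theta*t)
= -3.4700 + (0.3000 - -3.4700)*exp(-2.2100*3.6600)
= -3.4700 + 3.7700 * 3.0702e-04
= -3.4688

-3.4688


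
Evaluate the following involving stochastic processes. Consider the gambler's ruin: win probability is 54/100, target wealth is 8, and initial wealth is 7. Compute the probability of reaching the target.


Gambler's ruin formula:
r = q/p = 0.4600/0.5400 = 0.8519
P(win) = (1 - r^i)/(1 - r^N)
= (1 - 0.8519^7)/(1 - 0.8519^8)
= 0.9333

0.9333


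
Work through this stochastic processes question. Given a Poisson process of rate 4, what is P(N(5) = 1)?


P(N(t)=k) = (lambda*t)^k * exp(-lambda*t) / k!
lambda*t = 20
= 20^1 * exp(-20) / 1!
= 20 * 2.0612e-09 / 1
= 4.1223e-08

4.1223e-08


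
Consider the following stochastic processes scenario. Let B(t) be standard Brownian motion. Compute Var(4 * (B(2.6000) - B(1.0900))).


Var(alpha*(B(t)-B(s))) = alpha^2 * (t-s)
= 4^2 * (2.6000 - 1.0900)
= 16 * 1.5100
= 24.1600

24.1600


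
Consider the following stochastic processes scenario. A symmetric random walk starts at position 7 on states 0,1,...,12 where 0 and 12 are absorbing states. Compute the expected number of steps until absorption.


For symmetric RW on 0,...,N with absorbing barriers, E(i) = i*(N-i)
E(7) = 7 * 5 = 35

35


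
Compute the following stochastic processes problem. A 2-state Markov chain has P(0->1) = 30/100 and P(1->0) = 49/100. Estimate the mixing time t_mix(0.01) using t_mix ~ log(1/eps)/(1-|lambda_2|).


lambda_2 = |1 - p01 - p10| = |1 - 0.3000 - 0.4900| = 0.2100
t_mix ~ log(1/eps)/(1 - |lambda_2|)
= log(100)/(1 - 0.2100) = 4.6052/0.7900
= 5.8293

5.8293


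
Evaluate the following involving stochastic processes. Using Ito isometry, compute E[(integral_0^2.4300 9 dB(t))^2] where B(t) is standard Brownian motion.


By Ito isometry: E[(int f dB)^2] = int f^2 dt
= 9^2 * 2.4300
= 81 * 2.4300 = 196.8300

196.8300


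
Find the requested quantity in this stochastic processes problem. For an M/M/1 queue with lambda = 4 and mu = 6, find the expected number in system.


rho = 4/6 = 0.6667
L = rho/(1-rho)
= 0.6667/0.3333
= 2.0000

2.0000


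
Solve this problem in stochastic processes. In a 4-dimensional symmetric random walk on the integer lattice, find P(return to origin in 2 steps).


P(return in 2 steps) = P(reverse first step) = 1/(2d)
= 1/8
= 0.1250

0.1250


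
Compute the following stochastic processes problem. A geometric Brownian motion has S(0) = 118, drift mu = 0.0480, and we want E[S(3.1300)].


E[S(t)] = S(0) * exp(mu * t)
= 118 * exp(0.0480 * 3.1300)
= 118 * 1.1621
= 137.1293

137.1293


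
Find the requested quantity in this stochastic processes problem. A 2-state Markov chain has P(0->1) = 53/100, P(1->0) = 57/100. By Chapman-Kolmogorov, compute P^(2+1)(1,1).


P^3 = P^2 * P^1
Computing via matrix multiplication of the transition matrix.
Entry (1,1) of P^3 = 0.4813

0.4813


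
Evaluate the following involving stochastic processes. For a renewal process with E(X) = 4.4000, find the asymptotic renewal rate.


Long-run renewal rate = 1/E(X)
= 1/4.4000
= 0.2273

0.2273


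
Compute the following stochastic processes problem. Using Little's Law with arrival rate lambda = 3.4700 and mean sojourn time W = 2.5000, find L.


Little's Law: L = lambda * W
= 3.4700 * 2.5000
= 8.6750

8.6750


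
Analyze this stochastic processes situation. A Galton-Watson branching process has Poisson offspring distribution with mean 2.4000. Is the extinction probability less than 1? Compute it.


Since mu = 2.4000 > 1, extinction prob q < 1.
Solve s = exp(mu*(s-1)) iteratively.
q = 0.1214

0.1214


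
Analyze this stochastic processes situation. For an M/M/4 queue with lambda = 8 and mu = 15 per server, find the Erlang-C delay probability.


a = lambda/mu = 0.5333
rho = a/c = 0.1333
Erlang-C formula applied:
C(c,a) = 0.0023

0.0023


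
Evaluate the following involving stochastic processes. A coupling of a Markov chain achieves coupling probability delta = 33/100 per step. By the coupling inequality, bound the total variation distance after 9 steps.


TV distance bound <= (1-delta)^n
= (1 - 0.3300)^9
= 0.6700^9
= 0.0272

0.0272


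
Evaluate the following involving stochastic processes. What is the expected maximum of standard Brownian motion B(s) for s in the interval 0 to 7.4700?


E(max B(s)) = sqrt(2t/pi)
= sqrt(2*7.4700/pi)
= sqrt(4.7555)
= 2.1807

2.1807


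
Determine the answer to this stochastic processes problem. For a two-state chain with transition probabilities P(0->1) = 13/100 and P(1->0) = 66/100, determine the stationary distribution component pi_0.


Stationary distribution: pi_0 = p10/(p01+p10), pi_1 = p01/(p01+p10)
p01 = 0.1300, p10 = 0.6600
pi_0 = 0.8354

0.8354


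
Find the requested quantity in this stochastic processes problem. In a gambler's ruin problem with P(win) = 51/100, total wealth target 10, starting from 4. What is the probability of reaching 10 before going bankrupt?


Gambler's ruin formula:
r = q/p = 0.4900/0.5100 = 0.9608
P(win) = (1 - r^i)/(1 - r^N)
= (1 - 0.9608^4)/(1 - 0.9608^10)
= 0.4485

0.4485


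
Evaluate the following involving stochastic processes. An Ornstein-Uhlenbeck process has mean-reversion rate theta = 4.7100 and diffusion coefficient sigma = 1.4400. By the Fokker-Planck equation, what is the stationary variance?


Stationary variance = sigma^2 / (2*theta)
= 1.4400^2 / (2*4.7100)
= 2.0736 / 9.4200
= 0.2201

0.2201


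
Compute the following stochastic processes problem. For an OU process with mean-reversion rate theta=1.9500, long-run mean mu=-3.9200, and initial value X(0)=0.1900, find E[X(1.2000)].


E[X(t)] = mu + (X(0) - mu)*exp(-theta*t)
= -3.9200 + (0.1900 - -3.9200)*exp(-1.9500*1.2000)
= -3.9200 + 4.1100 * 0.0963
= -3.5241

-3.5241


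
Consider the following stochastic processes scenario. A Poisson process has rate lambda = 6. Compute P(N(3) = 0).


P(N(t)=k) = (lambda*t)^k * exp(-lambda*t) / k!
lambda*t = 18
= 18^0 * exp(-18) / 0!
= 1 * 1.5230e-08 / 1
= 1.5230e-08

1.5230e-08


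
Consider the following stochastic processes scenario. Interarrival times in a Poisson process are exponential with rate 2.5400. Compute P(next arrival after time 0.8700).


P(X > t) = exp(-lambda * t)
= exp(-2.5400 * 0.8700)
= exp(-2.2098) = 0.1097

0.1097


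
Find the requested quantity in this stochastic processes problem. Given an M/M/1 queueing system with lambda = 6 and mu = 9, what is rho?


rho = lambda/mu
= 6/9
= 0.6667

0.6667


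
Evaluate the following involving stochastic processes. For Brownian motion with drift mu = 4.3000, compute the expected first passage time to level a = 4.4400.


Expected first passage time = a/mu
= 4.4400/4.3000
= 1.0326

1.0326


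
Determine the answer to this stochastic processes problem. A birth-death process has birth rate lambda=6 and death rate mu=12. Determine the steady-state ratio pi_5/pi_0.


For birth-death process, pi_n/pi_0 = (lambda/mu)^n
= (6/12)^5
= 0.0312

0.0312


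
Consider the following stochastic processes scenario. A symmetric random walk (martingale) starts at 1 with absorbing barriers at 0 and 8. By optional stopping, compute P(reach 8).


By optional stopping theorem: E(M at tau) = M(0) = 1
P(hit 8)*8 + P(hit 0)*0 = 1
P(hit 8) = (1 - 0)/(8 - 0) = 1/8 = 0.1250

0.1250


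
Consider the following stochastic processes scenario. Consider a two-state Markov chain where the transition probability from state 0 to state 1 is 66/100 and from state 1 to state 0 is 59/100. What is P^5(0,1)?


Computing P^5 by matrix multiplication.
P = [[0.3400, 0.6600], [0.5900, 0.4100]]
After raising P to the power 5:
P^5(0,1) = 0.5285

0.5285


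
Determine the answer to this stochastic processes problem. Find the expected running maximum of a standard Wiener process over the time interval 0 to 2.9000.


E(max B(s)) = sqrt(2t/pi)
= sqrt(2*2.9000/pi)
= sqrt(1.8462)
= 1.3587

1.3587


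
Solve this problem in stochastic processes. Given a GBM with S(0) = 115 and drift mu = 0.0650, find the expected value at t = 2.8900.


E[S(t)] = S(0) * exp(mu * t)
= 115 * exp(0.0650 * 2.8900)
= 115 * 1.2067
= 138.7650

138.7650


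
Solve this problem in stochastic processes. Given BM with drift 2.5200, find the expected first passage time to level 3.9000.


Expected first passage time = a/mu
= 3.9000/2.5200
= 1.5476

1.5476


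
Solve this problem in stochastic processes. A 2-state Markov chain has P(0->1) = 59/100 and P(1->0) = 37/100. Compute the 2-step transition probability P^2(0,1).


Computing P^2 by matrix multiplication.
P = [[0.4100, 0.5900], [0.3700, 0.6300]]
After raising P to the power 2:
P^2(0,1) = 0.6136

0.6136


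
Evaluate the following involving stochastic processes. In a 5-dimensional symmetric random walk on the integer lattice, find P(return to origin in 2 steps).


P(return in 2 steps) = P(reverse first step) = 1/(2d)
= 1/10
= 0.1000

0.1000


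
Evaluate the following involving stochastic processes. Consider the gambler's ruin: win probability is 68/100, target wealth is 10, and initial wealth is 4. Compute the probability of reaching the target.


Gambler's ruin formula:
r = q/p = 0.3200/0.6800 = 0.4706
P(win) = (1 - r^i)/(1 - r^N)
= (1 - 0.4706^4)/(1 - 0.4706^10)
= 0.9515

0.9515


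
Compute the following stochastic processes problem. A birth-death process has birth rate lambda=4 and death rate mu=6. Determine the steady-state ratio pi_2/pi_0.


For birth-death process, pi_n/pi_0 = (lambda/mu)^n
= (4/6)^2
= 0.4444

0.4444


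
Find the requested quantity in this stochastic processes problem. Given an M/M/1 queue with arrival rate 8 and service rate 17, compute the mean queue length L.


rho = 8/17 = 0.4706
L = rho/(1-rho)
= 0.4706/0.5294
= 0.8889

0.8889


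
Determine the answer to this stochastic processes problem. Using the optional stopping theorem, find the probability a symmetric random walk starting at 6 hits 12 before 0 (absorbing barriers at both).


By optional stopping theorem: E(M at tau) = M(0) = 6
P(hit 12)*12 + P(hit 0)*0 = 6
P(hit 12) = (6 - 0)/(12 - 0) = 1/2 = 0.5000

0.5000


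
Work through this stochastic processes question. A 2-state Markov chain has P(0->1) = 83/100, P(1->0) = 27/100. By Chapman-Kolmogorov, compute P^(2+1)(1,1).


P^3 = P^2 * P^1
Computing via matrix multiplication of the transition matrix.
Entry (1,1) of P^3 = 0.7543

0.7543


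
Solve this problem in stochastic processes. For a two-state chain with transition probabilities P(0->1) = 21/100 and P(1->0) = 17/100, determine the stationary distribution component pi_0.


Stationary distribution: pi_0 = p10/(p01+p10), pi_1 = p01/(p01+p10)
p01 = 0.2100, p10 = 0.1700
pi_0 = 0.4474

0.4474
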